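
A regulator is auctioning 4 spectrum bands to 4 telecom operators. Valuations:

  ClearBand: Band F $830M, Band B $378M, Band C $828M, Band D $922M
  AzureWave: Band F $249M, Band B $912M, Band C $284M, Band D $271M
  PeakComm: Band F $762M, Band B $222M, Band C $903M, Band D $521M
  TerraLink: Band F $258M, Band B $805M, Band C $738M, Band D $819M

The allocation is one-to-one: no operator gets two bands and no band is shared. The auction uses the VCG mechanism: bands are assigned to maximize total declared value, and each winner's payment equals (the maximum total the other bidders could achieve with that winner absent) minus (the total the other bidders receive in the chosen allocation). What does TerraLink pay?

TerraLink pays $92M.

Efficient allocation: ClearBand→Band F ($830M), AzureWave→Band B ($912M), PeakComm→Band C ($903M), TerraLink→Band D ($819M); total welfare W = $3464M.
TerraLink receives Band D at value $819M, so the others get W − 819 = $2645M.
Without TerraLink: best allocation of the remaining 3 bidders over all 4 bands is ClearBand→Band D ($922M), AzureWave→Band B ($912M), PeakComm→Band C ($903M), total $2737M.
VCG payment = (others' best without TerraLink) − (others' welfare with TerraLink) = 2737 − 2645 = $92M.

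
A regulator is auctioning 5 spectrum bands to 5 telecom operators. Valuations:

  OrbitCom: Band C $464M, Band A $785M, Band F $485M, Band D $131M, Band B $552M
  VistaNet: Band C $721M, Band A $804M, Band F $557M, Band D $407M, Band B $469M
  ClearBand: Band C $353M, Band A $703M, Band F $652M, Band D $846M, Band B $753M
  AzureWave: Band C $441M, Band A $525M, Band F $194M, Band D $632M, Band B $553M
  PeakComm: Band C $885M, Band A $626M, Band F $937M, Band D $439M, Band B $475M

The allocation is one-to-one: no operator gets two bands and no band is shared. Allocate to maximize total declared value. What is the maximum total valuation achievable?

Maximum total: $3842M

Optimal: OrbitCom→Band A ($785M), VistaNet→Band C ($721M), ClearBand→Band D ($846M), AzureWave→Band B ($553M), PeakComm→Band F ($937M) — total 785+721+846+553+937 = $3842M.
Column-greedy (each band in turn goes to its best remaining operator) gives $3525M, worse by 317.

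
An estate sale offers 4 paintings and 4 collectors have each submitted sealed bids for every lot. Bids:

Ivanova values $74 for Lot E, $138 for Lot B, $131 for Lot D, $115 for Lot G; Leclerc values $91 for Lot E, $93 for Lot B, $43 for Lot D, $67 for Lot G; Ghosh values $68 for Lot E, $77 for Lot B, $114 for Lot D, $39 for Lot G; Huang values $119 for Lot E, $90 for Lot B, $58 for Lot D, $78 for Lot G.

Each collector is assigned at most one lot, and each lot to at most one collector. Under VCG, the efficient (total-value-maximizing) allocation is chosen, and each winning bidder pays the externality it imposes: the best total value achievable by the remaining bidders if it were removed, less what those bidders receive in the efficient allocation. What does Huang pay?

Efficient allocation: Ivanova→Lot G ($115), Leclerc→Lot B ($93), Ghosh→Lot D ($114), Huang→Lot E ($119); total welfare W = $441.
Huang receives Lot E at value $119, so the others get W − 119 = $322.
Without Huang: best allocation of the remaining 3 bidders over all 4 lots is Ivanova→Lot B ($138), Leclerc→Lot E ($91), Ghosh→Lot D ($114), total $343.
VCG payment = (others' best without Huang) − (others' welfare with Huang) = 343 − 322 = $21.

Huang pays $21.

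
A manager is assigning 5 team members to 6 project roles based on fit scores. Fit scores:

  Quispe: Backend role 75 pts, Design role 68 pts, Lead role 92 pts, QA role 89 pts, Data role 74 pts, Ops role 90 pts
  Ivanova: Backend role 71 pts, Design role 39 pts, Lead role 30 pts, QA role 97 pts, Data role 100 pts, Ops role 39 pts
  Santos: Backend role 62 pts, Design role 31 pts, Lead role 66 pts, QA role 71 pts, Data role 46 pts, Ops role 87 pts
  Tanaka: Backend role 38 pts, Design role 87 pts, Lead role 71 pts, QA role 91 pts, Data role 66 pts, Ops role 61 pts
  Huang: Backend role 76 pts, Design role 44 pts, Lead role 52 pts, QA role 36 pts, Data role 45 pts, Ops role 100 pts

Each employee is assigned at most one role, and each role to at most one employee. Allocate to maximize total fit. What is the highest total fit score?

Optimal: Quispe→Lead role (92 pts), Ivanova→Data role (100 pts), Santos→QA role (71 pts), Tanaka→Design role (87 pts), Huang→Ops role (100 pts) — total 92+100+71+87+100 = 450 pts.
Max-entry greedy (repeatedly take the single best remaining cell) gives 445 pts, worse by 5.

Max total: 450 pts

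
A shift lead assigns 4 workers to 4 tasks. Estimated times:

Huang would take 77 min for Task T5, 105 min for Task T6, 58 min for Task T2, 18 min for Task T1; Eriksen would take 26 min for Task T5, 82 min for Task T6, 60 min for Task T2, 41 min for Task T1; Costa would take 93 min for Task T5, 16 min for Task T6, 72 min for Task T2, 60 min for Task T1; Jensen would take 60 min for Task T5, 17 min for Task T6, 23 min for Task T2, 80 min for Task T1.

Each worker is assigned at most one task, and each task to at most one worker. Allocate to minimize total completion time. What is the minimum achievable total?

Min total: 83 min

Optimal: Huang→Task T1 (18 min), Eriksen→Task T5 (26 min), Costa→Task T6 (16 min), Jensen→Task T2 (23 min) — total 18+26+16+23 = 83 min.
Swapping Jensen↔Eriksen (Jensen→Task T5 60 min, Eriksen→Task T2 60 min) adds 71.
Checked against all permutations: 83 min is optimal.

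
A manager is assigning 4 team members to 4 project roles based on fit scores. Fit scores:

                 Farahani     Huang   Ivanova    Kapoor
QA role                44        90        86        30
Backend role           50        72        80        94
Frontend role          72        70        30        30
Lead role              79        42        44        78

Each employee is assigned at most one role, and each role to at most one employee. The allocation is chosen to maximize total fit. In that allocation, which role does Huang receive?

Huang receives Frontend role.

This is the linear assignment problem.
Optimal: Farahani→Lead role (79 pts), Huang→Frontend role (70 pts), Ivanova→QA role (86 pts), Kapoor→Backend role (94 pts) — total 79+70+86+94 = 329 pts.
Huang's own top role is QA role (90 pts), but forcing Huang→QA role and reassigning the rest optimally gives only 320 pts — worse by 9.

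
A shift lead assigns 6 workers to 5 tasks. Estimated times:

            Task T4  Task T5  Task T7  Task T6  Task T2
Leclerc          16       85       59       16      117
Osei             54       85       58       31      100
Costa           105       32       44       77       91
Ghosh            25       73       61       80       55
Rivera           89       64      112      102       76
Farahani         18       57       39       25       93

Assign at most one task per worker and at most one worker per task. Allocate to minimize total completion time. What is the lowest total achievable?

Minimum total: 173 min

Optimal: Leclerc→Task T4 (16 min), Costa→Task T5 (32 min), Farahani→Task T7 (39 min), Osei→Task T6 (31 min), Ghosh→Task T2 (55 min) — total 16+32+39+31+55 = 173 min.
Row-greedy (each worker in turn takes its cheapest remaining task) gives 246 min, worse by 73.
Checked against all permutations: 173 min is optimal.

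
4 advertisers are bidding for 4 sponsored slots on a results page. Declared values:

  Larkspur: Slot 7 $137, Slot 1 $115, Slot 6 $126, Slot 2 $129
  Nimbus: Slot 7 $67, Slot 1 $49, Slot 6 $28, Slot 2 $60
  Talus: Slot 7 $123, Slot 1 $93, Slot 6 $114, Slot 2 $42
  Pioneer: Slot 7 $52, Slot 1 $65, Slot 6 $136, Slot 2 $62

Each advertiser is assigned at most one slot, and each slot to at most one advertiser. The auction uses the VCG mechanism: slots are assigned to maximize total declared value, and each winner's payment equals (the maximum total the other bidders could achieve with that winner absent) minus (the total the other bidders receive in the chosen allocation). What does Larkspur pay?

Larkspur pays $11.

Efficient allocation: Larkspur→Slot 2 ($129), Nimbus→Slot 1 ($49), Talus→Slot 7 ($123), Pioneer→Slot 6 ($136); total welfare W = $437.
Larkspur receives Slot 2 at value $129, so the others get W − 129 = $308.
Without Larkspur: best allocation of the remaining 3 bidders over all 4 slots is Nimbus→Slot 2 ($60), Talus→Slot 7 ($123), Pioneer→Slot 6 ($136), total $319.
VCG payment = (others' best without Larkspur) − (others' welfare with Larkspur) = 319 − 308 = $11.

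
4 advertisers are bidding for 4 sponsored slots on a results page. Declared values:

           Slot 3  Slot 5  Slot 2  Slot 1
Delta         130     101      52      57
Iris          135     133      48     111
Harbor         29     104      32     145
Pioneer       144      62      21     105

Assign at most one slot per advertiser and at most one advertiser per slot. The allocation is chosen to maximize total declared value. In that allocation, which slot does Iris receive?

Iris receives Slot 5.

Optimal: Delta→Slot 2 ($52), Iris→Slot 5 ($133), Harbor→Slot 1 ($145), Pioneer→Slot 3 ($144) — total 52+133+145+144 = $474.
Next-best assignment: Delta→Slot 5, Iris→Slot 2, Harbor→Slot 1, Pioneer→Slot 3 = $438.
Swapping Iris↔Harbor (Iris→Slot 1 $111, Harbor→Slot 5 $104) loses 63.
No other one-to-one assignment exceeds $474.
Iris's own top slot is Slot 3 ($135), but forcing Iris→Slot 3 and reassigning the rest optimally gives only $402 — worse by 72.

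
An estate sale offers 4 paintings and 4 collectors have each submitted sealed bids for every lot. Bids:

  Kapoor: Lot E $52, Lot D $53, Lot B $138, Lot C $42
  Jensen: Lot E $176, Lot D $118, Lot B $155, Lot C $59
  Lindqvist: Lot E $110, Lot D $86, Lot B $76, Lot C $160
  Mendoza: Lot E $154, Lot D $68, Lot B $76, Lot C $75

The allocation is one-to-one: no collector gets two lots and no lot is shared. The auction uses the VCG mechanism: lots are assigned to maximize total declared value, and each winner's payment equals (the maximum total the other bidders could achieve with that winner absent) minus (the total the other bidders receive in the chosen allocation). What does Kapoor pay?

Efficient allocation: Kapoor→Lot B ($138), Jensen→Lot D ($118), Lindqvist→Lot C ($160), Mendoza→Lot E ($154); total welfare W = $570.
Kapoor receives Lot B at value $138, so the others get W − 138 = $432.
Without Kapoor: best allocation of the remaining 3 bidders over all 4 lots is Jensen→Lot B ($155), Lindqvist→Lot C ($160), Mendoza→Lot E ($154), total $469.
VCG payment = (others' best without Kapoor) − (others' welfare with Kapoor) = 469 − 432 = $37.

Kapoor pays $37.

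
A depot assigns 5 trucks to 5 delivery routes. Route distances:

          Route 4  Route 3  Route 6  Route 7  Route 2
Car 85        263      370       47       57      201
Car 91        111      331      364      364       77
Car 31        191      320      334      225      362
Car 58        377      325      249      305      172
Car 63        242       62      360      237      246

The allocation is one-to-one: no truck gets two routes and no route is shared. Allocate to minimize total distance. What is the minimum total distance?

Treat this as an assignment problem: match each truck to one route.
Optimal: Car 85→Route 6 (47 km), Car 91→Route 4 (111 km), Car 31→Route 7 (225 km), Car 58→Route 2 (172 km), Car 63→Route 3 (62 km) — total 47+111+225+172+62 = 617 km.
Min-entry greedy (repeatedly take the single cheapest remaining cell) gives 682 km, worse by 65.
Next-best assignment: Car 85→Route 7, Car 91→Route 2, Car 31→Route 4, Car 58→Route 6, Car 63→Route 3 = 636 km.
Swapping Car 63↔Car 31 (Car 63→Route 7 237 km, Car 31→Route 3 320 km) adds 270.

Minimum total: 617 km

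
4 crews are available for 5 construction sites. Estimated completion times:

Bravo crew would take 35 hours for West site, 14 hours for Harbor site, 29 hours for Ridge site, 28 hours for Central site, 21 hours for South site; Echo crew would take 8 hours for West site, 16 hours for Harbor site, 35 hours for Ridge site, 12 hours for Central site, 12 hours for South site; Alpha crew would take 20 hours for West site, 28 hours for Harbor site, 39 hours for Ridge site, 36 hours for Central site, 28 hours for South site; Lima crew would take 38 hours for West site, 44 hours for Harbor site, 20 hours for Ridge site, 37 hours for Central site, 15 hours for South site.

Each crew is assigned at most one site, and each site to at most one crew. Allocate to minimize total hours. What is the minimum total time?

Optimal: Bravo crew→Harbor site (14 hours), Echo crew→Central site (12 hours), Alpha crew→West site (20 hours), Lima crew→South site (15 hours) — total 14+12+20+15 = 61 hours.
Min-entry greedy (repeatedly take the single cheapest remaining cell) gives 73 hours, worse by 12.
Next-best assignment: Bravo crew→Harbor site, Echo crew→Central site, Alpha crew→West site, Lima crew→Ridge site = 66 hours.
Every other assignment is strictly worse.

Minimum total: 61 hours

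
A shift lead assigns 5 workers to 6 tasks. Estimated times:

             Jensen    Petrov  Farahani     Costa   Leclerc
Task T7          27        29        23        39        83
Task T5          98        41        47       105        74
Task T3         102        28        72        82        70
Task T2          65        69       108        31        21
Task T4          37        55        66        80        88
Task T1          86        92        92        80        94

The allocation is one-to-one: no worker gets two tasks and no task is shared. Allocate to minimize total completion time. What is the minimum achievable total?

This is the linear assignment problem.
Optimal: Jensen→Task T4 (37 min), Petrov→Task T3 (28 min), Farahani→Task T5 (47 min), Costa→Task T7 (39 min), Leclerc→Task T2 (21 min) — total 37+28+47+39+21 = 172 min.
Row-greedy (each worker in turn takes its cheapest remaining task) gives 221 min, worse by 49.
Checked against all permutations: 172 min is optimal.

Min total: 172 min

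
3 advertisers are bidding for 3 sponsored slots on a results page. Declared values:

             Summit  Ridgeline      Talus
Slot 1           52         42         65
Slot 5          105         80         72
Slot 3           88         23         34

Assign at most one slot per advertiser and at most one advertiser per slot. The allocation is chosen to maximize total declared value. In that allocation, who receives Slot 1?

This is the linear assignment problem.
Optimal: Summit→Slot 3 ($88), Ridgeline→Slot 5 ($80), Talus→Slot 1 ($65) — total 88+80+65 = $233.
Max-entry greedy (repeatedly take the single best remaining cell) gives $193, worse by 40.
Next-best assignment: Summit→Slot 3, Ridgeline→Slot 1, Talus→Slot 5 = $202.
Talus's own top slot is Slot 5 ($72), but forcing Talus→Slot 5 and reassigning the rest optimally gives only $202 — worse by 31.

Talus receives Slot 1.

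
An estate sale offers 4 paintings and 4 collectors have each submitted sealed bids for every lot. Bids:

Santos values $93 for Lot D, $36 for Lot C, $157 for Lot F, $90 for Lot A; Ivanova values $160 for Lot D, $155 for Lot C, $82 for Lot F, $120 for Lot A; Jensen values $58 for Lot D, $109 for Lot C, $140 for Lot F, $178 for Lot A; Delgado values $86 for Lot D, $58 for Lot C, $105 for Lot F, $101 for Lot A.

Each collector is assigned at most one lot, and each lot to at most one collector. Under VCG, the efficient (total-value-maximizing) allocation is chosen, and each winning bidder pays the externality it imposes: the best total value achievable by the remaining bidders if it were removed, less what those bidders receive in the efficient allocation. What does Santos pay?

Santos pays $24.

Efficient allocation: Santos→Lot F ($157), Ivanova→Lot C ($155), Jensen→Lot A ($178), Delgado→Lot D ($86); total welfare W = $576.
Santos receives Lot F at value $157, so the others get W − 157 = $419.
Without Santos: best allocation of the remaining 3 bidders over all 4 lots is Ivanova→Lot D ($160), Jensen→Lot A ($178), Delgado→Lot F ($105), total $443.
VCG payment = (others' best without Santos) − (others' welfare with Santos) = 443 − 419 = $24.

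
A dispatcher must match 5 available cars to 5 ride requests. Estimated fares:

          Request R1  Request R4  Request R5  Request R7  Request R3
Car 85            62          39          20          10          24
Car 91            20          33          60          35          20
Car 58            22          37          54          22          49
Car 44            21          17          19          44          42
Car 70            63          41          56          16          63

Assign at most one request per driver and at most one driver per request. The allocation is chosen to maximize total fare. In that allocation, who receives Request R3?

Car 70 receives Request R3.

This is the linear assignment problem.
Optimal: Car 85→Request R1 ($62), Car 91→Request R5 ($60), Car 58→Request R4 ($37), Car 44→Request R7 ($44), Car 70→Request R3 ($63) — total 62+60+37+44+63 = $266.
Car 70's own top request is Request R1 ($63), but forcing Car 70→Request R1 and reassigning the rest optimally gives only $255 — worse by 11.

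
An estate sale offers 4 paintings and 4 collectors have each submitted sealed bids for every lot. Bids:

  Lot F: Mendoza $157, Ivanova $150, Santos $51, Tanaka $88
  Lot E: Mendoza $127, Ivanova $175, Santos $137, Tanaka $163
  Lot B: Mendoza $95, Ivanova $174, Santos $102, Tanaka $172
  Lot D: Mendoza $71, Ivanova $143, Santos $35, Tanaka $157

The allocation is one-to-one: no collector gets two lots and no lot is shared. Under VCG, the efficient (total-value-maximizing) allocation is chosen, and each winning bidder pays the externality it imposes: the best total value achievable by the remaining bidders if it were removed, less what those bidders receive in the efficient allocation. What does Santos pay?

Efficient allocation: Mendoza→Lot F ($157), Ivanova→Lot B ($174), Santos→Lot E ($137), Tanaka→Lot D ($157); total welfare W = $625.
Santos receives Lot E at value $137, so the others get W − 137 = $488.
Without Santos: best allocation of the remaining 3 bidders over all 4 lots is Mendoza→Lot F ($157), Ivanova→Lot E ($175), Tanaka→Lot B ($172), total $504.
VCG payment = (others' best without Santos) − (others' welfare with Santos) = 504 − 488 = $16.

Santos pays $16.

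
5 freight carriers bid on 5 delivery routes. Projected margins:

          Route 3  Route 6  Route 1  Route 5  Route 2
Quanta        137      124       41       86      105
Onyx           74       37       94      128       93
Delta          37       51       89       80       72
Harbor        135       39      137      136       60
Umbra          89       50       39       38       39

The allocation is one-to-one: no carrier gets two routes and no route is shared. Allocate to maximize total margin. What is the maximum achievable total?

Optimal: Quanta→Route 6 ($124k), Onyx→Route 5 ($128k), Delta→Route 2 ($72k), Harbor→Route 1 ($137k), Umbra→Route 3 ($89k) — total 124+128+72+137+89 = $550k.
Row-greedy (each carrier in turn takes its best remaining route) gives $464k, worse by 86.
Swapping Harbor↔Onyx (Harbor→Route 5 $136k, Onyx→Route 1 $94k) loses 35.

Maximum total: $550k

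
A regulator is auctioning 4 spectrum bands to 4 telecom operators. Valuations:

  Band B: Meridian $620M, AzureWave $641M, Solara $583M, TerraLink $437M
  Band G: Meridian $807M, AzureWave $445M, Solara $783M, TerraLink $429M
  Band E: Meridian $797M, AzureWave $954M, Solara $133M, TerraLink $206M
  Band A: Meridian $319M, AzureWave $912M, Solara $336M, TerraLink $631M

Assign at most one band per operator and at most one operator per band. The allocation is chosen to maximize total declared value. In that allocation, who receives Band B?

Treat this as an assignment problem: match each operator to one band.
Optimal: Meridian→Band B ($620M), AzureWave→Band E ($954M), Solara→Band G ($783M), TerraLink→Band A ($631M) — total 620+954+783+631 = $2988M.
Next-best assignment: Meridian→Band G, AzureWave→Band E, Solara→Band B, TerraLink→Band A = $2975M.
Every other assignment is strictly worse.
Meridian's own top band is Band G ($807M), but forcing Meridian→Band G and reassigning the rest optimally gives only $2975M — worse by 13.

Meridian receives Band B.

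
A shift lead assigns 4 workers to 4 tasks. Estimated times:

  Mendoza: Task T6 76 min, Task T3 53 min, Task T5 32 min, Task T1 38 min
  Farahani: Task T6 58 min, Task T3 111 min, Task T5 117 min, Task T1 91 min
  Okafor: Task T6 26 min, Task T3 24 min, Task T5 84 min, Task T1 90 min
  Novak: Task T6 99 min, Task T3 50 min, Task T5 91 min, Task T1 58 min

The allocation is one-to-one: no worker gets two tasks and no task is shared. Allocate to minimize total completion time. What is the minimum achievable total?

Minimum total: 172 min

Optimal: Mendoza→Task T5 (32 min), Farahani→Task T6 (58 min), Okafor→Task T3 (24 min), Novak→Task T1 (58 min) — total 32+58+24+58 = 172 min.
Column-greedy (each task in turn goes to its cheapest remaining worker) gives 199 min, worse by 27.
Swapping Okafor↔Farahani (Okafor→Task T6 26 min, Farahani→Task T3 111 min) adds 55.
No other one-to-one assignment undercuts 172 min.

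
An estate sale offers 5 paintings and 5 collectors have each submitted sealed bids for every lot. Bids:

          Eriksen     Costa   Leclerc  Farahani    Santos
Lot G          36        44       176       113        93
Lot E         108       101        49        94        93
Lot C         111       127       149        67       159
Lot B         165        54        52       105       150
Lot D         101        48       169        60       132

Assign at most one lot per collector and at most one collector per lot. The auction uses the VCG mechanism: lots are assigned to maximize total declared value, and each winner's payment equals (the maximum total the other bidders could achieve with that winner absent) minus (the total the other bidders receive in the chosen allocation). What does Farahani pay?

Farahani pays $7.

Efficient allocation: Eriksen→Lot B ($165), Costa→Lot E ($101), Leclerc→Lot D ($169), Farahani→Lot G ($113), Santos→Lot C ($159); total welfare W = $707.
Farahani receives Lot G at value $113, so the others get W − 113 = $594.
Without Farahani: best allocation of the remaining 4 bidders over all 5 lots is Eriksen→Lot B ($165), Costa→Lot E ($101), Leclerc→Lot G ($176), Santos→Lot C ($159), total $601.
VCG payment = (others' best without Farahani) − (others' welfare with Farahani) = 601 − 594 = $7.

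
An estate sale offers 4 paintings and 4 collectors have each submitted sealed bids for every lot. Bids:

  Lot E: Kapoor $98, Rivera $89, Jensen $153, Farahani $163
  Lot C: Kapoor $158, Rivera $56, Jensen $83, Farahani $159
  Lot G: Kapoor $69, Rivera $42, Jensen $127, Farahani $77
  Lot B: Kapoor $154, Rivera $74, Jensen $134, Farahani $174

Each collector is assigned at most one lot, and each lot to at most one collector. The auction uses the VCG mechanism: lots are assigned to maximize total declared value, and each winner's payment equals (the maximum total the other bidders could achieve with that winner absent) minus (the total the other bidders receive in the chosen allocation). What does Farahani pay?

Farahani pays $11.

Efficient allocation: Kapoor→Lot C ($158), Rivera→Lot E ($89), Jensen→Lot G ($127), Farahani→Lot B ($174); total welfare W = $548.
Farahani receives Lot B at value $174, so the others get W − 174 = $374.
Without Farahani: best allocation of the remaining 3 bidders over all 4 lots is Kapoor→Lot C ($158), Rivera→Lot B ($74), Jensen→Lot E ($153), total $385.
VCG payment = (others' best without Farahani) − (others' welfare with Farahani) = 385 − 374 = $11.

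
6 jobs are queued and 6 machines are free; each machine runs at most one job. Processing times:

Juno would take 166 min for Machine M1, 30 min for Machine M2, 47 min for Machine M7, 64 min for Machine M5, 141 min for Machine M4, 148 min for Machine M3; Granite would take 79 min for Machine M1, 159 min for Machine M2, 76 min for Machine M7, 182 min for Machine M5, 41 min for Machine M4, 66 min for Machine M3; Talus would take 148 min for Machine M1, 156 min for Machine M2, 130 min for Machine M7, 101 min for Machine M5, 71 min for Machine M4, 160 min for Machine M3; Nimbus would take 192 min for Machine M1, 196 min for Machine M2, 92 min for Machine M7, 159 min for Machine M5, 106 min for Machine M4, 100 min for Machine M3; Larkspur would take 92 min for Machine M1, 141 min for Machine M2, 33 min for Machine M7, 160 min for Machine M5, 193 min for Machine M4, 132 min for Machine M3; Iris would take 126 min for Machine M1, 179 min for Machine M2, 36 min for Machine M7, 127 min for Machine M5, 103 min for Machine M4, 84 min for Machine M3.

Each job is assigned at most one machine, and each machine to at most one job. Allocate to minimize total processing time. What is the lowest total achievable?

Min total: 400 min

Optimal: Juno→Machine M2 (30 min), Granite→Machine M4 (41 min), Talus→Machine M5 (101 min), Nimbus→Machine M3 (100 min), Larkspur→Machine M1 (92 min), Iris→Machine M7 (36 min) — total 30+41+101+100+92+36 = 400 min.
Row-greedy (each job in turn takes its cheapest remaining machine) gives 440 min, worse by 40.
Next-best assignment: Juno→Machine M2, Granite→Machine M4, Talus→Machine M5, Nimbus→Machine M3, Larkspur→Machine M7, Iris→Machine M1 = 431 min.
Checked against all permutations: 400 min is optimal.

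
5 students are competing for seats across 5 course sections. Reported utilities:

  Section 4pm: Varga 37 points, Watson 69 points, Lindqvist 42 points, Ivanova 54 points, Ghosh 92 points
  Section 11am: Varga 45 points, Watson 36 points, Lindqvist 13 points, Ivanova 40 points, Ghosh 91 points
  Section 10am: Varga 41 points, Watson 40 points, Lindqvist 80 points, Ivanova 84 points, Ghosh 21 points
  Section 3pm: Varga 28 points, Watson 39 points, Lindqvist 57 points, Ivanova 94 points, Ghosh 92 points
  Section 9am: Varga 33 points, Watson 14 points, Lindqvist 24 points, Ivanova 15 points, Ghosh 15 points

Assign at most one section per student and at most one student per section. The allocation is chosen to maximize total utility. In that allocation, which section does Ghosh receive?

Ghosh receives Section 11am.

Optimal: Varga→Section 9am (33 points), Watson→Section 4pm (69 points), Lindqvist→Section 10am (80 points), Ivanova→Section 3pm (94 points), Ghosh→Section 11am (91 points) — total 33+69+80+94+91 = 367 points.
Row-greedy (each student in turn takes its best remaining section) gives 303 points, worse by 64.
Next-best assignment: Varga→Section 9am, Watson→Section 11am, Lindqvist→Section 10am, Ivanova→Section 3pm, Ghosh→Section 4pm = 335 points.
Swapping Ghosh↔Ivanova (Ghosh→Section 3pm 92 points, Ivanova→Section 11am 40 points) loses 53.
Checked against all permutations: 367 points is optimal.
Ghosh's own top section is Section 4pm (92 points), but forcing Ghosh→Section 4pm and reassigning the rest optimally gives only 335 points — worse by 32.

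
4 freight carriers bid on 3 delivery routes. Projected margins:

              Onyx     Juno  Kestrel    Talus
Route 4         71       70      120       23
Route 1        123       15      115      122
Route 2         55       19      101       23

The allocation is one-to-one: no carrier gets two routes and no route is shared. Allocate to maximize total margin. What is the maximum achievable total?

Optimal: Kestrel→Route 4 ($120k), Talus→Route 1 ($122k), Onyx→Route 2 ($55k) — total 120+122+55 = $297k.
Column-greedy (each route in turn goes to its best remaining carrier) gives $266k, worse by 31.
Next-best assignment: Onyx→Route 4, Talus→Route 1, Kestrel→Route 2 = $294k.

Max total: $297k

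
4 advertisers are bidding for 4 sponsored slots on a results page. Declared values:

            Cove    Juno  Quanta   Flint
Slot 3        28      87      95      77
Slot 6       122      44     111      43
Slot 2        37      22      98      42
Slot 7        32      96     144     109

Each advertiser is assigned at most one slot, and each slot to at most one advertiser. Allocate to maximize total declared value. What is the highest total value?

Max total: $416

This is the linear assignment problem.
Optimal: Cove→Slot 6 ($122), Juno→Slot 3 ($87), Quanta→Slot 2 ($98), Flint→Slot 7 ($109) — total 122+87+98+109 = $416.
Column-greedy (each slot in turn goes to its best remaining advertiser) gives $355, worse by 61.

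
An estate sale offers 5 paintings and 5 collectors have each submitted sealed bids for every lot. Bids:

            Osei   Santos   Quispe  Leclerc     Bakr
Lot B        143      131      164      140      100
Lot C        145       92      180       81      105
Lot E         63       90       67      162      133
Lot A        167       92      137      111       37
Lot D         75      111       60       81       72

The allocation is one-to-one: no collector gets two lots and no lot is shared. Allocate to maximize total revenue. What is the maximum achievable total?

This is a one-to-one assignment (maximum-weight bipartite matching).
Optimal: Osei→Lot A ($167), Santos→Lot D ($111), Quispe→Lot C ($180), Leclerc→Lot B ($140), Bakr→Lot E ($133) — total 167+111+180+140+133 = $731.
Column-greedy (each lot in turn goes to its best remaining collector) gives $635, worse by 96.
Next-best assignment: Osei→Lot A, Santos→Lot D, Quispe→Lot C, Leclerc→Lot E, Bakr→Lot B = $720.

Maximum total: $731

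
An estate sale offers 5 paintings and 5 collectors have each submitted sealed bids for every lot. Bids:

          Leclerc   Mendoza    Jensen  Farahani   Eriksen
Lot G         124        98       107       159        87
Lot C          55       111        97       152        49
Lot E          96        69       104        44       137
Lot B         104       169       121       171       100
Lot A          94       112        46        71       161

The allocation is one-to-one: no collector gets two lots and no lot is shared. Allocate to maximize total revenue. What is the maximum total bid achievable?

Maximum total: $710

This is the linear assignment problem.
Optimal: Leclerc→Lot G ($124), Mendoza→Lot B ($169), Jensen→Lot E ($104), Farahani→Lot C ($152), Eriksen→Lot A ($161) — total 124+169+104+152+161 = $710.
Next-best assignment: Leclerc→Lot E, Mendoza→Lot B, Jensen→Lot G, Farahani→Lot C, Eriksen→Lot A = $685.
Every other assignment is strictly worse.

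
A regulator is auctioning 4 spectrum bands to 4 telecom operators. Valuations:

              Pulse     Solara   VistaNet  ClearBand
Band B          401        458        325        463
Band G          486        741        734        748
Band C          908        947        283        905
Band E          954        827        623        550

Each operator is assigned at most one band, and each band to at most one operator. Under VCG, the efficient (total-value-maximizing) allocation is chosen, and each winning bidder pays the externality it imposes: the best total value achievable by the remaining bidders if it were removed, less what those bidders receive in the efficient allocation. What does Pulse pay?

Efficient allocation: Pulse→Band E ($954M), Solara→Band C ($947M), VistaNet→Band G ($734M), ClearBand→Band B ($463M); total welfare W = $3098M.
Pulse receives Band E at value $954M, so the others get W − 954 = $2144M.
Without Pulse: best allocation of the remaining 3 bidders over all 4 bands is Solara→Band E ($827M), VistaNet→Band G ($734M), ClearBand→Band C ($905M), total $2466M.
VCG payment = (others' best without Pulse) − (others' welfare with Pulse) = 2466 − 2144 = $322M.

Pulse pays $322M.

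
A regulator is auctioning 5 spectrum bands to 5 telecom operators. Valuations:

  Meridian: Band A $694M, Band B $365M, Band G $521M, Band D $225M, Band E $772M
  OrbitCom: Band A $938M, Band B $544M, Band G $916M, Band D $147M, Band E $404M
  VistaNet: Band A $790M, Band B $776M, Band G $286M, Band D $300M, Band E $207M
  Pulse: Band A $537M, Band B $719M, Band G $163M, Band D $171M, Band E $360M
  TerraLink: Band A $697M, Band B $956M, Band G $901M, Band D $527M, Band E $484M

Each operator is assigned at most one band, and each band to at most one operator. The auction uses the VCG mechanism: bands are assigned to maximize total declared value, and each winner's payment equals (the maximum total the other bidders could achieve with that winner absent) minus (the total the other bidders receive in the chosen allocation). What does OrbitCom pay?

Efficient allocation: Meridian→Band E ($772M), OrbitCom→Band G ($916M), VistaNet→Band A ($790M), Pulse→Band B ($719M), TerraLink→Band D ($527M); total welfare W = $3724M.
OrbitCom receives Band G at value $916M, so the others get W − 916 = $2808M.
Without OrbitCom: best allocation of the remaining 4 bidders over all 5 bands is Meridian→Band E ($772M), VistaNet→Band A ($790M), Pulse→Band B ($719M), TerraLink→Band G ($901M), total $3182M.
VCG payment = (others' best without OrbitCom) − (others' welfare with OrbitCom) = 3182 − 2808 = $374M.

OrbitCom pays $374M.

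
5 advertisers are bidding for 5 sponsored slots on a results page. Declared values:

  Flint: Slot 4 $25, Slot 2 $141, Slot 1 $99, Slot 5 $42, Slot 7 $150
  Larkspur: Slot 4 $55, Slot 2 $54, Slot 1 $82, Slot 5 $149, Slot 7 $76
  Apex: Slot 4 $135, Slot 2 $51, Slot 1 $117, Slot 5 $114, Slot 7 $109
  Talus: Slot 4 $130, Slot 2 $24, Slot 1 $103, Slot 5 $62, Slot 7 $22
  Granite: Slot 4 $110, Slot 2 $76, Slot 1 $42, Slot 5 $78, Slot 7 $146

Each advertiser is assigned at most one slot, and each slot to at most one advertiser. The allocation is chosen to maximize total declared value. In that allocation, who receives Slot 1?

Optimal: Flint→Slot 2 ($141), Larkspur→Slot 5 ($149), Apex→Slot 1 ($117), Talus→Slot 4 ($130), Granite→Slot 7 ($146) — total 141+149+117+130+146 = $683.
Row-greedy (each advertiser in turn takes its best remaining slot) gives $613, worse by 70.
Next-best assignment: Flint→Slot 2, Larkspur→Slot 5, Apex→Slot 4, Talus→Slot 1, Granite→Slot 7 = $674.
Swapping Talus↔Flint (Talus→Slot 2 $24, Flint→Slot 4 $25) loses 222.
Apex's own top slot is Slot 4 ($135), but forcing Apex→Slot 4 and reassigning the rest optimally gives only $674 — worse by 9.

Apex receives Slot 1.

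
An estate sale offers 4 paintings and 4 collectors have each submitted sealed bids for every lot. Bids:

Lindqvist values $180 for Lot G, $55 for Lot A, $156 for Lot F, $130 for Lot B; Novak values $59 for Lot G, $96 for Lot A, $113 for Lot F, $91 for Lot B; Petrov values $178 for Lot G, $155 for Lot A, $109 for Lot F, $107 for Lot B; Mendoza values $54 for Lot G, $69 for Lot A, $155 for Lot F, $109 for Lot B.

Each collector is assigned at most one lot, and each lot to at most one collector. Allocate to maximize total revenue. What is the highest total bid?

Optimal: Lindqvist→Lot G ($180), Novak→Lot B ($91), Petrov→Lot A ($155), Mendoza→Lot F ($155) — total 180+91+155+155 = $581.
Row-greedy (each collector in turn takes its best remaining lot) gives $557, worse by 24.
Next-best assignment: Lindqvist→Lot B, Novak→Lot A, Petrov→Lot G, Mendoza→Lot F = $559.

Maximum total: $581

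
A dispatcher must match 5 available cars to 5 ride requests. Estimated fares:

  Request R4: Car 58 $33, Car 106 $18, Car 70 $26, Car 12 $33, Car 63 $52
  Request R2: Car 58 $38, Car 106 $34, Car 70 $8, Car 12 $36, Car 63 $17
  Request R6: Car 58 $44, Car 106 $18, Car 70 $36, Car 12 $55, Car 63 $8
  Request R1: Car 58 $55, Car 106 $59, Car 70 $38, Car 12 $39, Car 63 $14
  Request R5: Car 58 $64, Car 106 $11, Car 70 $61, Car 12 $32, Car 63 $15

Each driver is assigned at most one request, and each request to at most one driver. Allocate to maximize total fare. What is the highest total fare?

Max total: $265

Optimal: Car 58→Request R2 ($38), Car 106→Request R1 ($59), Car 70→Request R5 ($61), Car 12→Request R6 ($55), Car 63→Request R4 ($52) — total 38+59+61+55+52 = $265.
Row-greedy (each driver in turn takes its best remaining request) gives $247, worse by 18.
Swapping Car 12↔Car 70 (Car 12→Request R5 $32, Car 70→Request R6 $36) loses 48.
Every other assignment is strictly worse.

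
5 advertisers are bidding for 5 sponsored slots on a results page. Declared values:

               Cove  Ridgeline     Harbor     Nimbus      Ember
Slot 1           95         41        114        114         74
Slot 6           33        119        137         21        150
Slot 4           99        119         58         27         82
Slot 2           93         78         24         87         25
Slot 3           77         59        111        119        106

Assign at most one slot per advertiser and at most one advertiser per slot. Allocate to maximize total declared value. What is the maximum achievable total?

Maximum total: $595

Optimal: Cove→Slot 2 ($93), Ridgeline→Slot 4 ($119), Harbor→Slot 1 ($114), Nimbus→Slot 3 ($119), Ember→Slot 6 ($150) — total 93+119+114+119+150 = $595.
Row-greedy (each advertiser in turn takes its best remaining slot) gives $476, worse by 119.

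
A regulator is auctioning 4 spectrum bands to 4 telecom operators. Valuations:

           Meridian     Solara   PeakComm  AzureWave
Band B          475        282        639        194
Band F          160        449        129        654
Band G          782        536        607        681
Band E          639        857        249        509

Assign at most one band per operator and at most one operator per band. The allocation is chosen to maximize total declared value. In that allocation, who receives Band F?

AzureWave receives Band F.

This is a one-to-one assignment (maximum-weight bipartite matching).
Optimal: Meridian→Band G ($782M), Solara→Band E ($857M), PeakComm→Band B ($639M), AzureWave→Band F ($654M) — total 782+857+639+654 = $2932M.
Swapping Solara↔AzureWave (Solara→Band F $449M, AzureWave→Band E $509M) loses 553.
AzureWave's own top band is Band G ($681M), but forcing AzureWave→Band G and reassigning the rest optimally gives only $2408M — worse by 524.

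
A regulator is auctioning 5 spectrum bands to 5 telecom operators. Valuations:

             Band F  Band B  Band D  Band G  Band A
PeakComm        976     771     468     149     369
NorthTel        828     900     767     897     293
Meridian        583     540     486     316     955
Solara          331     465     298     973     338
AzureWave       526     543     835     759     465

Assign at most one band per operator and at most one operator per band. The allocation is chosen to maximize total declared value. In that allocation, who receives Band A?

Optimal: PeakComm→Band F ($976M), NorthTel→Band B ($900M), Meridian→Band A ($955M), Solara→Band G ($973M), AzureWave→Band D ($835M) — total 976+900+955+973+835 = $4639M.
Checked against all permutations: $4639M is optimal.

Meridian receives Band A.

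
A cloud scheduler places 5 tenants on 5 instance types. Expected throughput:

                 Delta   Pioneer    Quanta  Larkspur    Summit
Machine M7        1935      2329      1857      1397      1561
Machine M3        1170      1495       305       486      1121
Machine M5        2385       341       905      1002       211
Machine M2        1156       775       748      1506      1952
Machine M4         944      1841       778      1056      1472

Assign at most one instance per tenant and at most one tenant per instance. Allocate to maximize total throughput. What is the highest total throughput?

Maximum total: 8745 ops/s

This is a one-to-one assignment (maximum-weight bipartite matching).
Optimal: Delta→Machine M5 (2385 ops/s), Pioneer→Machine M3 (1495 ops/s), Quanta→Machine M7 (1857 ops/s), Larkspur→Machine M4 (1056 ops/s), Summit→Machine M2 (1952 ops/s) — total 2385+1495+1857+1056+1952 = 8745 ops/s.
Row-greedy (each tenant in turn takes its best remaining instance) gives 8119 ops/s, worse by 626.
Next-best assignment: Delta→Machine M5, Pioneer→Machine M3, Quanta→Machine M7, Larkspur→Machine M2, Summit→Machine M4 = 8715 ops/s.
No other one-to-one assignment exceeds 8745 ops/s.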